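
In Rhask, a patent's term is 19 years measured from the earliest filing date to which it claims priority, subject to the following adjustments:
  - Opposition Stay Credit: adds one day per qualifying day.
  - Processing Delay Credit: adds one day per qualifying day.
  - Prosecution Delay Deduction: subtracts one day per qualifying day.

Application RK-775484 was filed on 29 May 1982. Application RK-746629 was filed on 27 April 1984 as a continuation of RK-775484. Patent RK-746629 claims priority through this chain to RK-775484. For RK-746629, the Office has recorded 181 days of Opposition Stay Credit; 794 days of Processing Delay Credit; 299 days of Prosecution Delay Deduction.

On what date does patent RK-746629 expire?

Earliest priority filing: 29 May 1982.
Base term: 29 May 1982 + 19 years → 29 May 2001.
Opposition Stay Credit: +181 days → 26 November 2001.
Processing Delay Credit: +794 days → 29 January 2004.
Prosecution Delay Deduction: −299 days → 5 April 2003.

April 5, 2003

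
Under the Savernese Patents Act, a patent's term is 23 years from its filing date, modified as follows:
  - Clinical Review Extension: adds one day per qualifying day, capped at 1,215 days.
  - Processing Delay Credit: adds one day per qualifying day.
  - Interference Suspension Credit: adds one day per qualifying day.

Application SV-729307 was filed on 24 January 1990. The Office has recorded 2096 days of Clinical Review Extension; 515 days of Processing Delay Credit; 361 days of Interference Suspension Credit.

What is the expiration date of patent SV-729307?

October 16, 2018

Base term: filing date + 23 years → 24 January 2013.
Clinical Review Extension: 2096 days claimed exceeds the 1215-day cap, so +1215 days → 23 May 2016.
Processing Delay Credit: +515 days → 20 October 2017.
Interference Suspension Credit: +361 days → 16 October 2018.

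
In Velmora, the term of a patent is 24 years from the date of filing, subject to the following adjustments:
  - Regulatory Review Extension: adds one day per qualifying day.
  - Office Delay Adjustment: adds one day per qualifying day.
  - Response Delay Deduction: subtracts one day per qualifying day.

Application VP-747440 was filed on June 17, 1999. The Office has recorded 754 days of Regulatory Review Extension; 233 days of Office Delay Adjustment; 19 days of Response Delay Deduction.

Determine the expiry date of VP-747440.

2026-02-09

Base term: filing date + 24 years → 17 June 2023.
Regulatory Review Extension: +754 days → 10 July 2025.
Office Delay Adjustment: +233 days → 28 February 2026.
Response Delay Deduction: −19 days → 9 February 2026.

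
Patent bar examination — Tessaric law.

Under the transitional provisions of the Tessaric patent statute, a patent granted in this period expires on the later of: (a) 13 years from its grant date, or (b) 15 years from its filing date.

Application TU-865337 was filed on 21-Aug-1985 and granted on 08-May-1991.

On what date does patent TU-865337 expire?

(a) grant + 13 years → 8 May 2004.
(b) filing + 15 years → 21 August 2000.
Later of the two: 8 May 2004.

2004-05-08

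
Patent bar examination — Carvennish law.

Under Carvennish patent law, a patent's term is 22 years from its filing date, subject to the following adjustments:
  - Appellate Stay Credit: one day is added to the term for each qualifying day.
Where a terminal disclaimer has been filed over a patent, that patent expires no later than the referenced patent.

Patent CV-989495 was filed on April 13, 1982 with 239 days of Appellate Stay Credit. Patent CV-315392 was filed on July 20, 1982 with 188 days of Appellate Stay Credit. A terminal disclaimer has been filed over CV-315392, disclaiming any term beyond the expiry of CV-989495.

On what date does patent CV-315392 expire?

Natural term of CV-315392:
  Base: filing + 22 years → 20 July 2004.
  Appellate Stay Credit: +188 days → 24 January 2005.
Expiry of referenced patent CV-989495:
  Base: filing + 22 years → 13 April 2004.
  Appellate Stay Credit: +239 days → 8 December 2004.
Terminal disclaimer: CV-315392 expires on the earlier of 24 January 2005 and 8 December 2004.

December 8, 2004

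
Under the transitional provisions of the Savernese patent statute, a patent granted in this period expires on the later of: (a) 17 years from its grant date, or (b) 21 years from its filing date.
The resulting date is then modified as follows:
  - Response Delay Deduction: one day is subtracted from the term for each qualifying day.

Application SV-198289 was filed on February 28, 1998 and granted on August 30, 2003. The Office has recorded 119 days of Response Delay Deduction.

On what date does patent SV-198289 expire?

(a) grant + 17 years → 30 August 2020.
(b) filing + 21 years → 28 February 2019.
Later of the two: 30 August 2020.
Response Delay Deduction: −119 days → 3 May 2020.

2020-05-03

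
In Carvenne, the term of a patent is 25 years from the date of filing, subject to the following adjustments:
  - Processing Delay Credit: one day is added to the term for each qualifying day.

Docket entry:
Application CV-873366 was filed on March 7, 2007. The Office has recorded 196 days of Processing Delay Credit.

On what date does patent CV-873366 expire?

Base term: filing date + 25 years → 7 March 2032.
Processing Delay Credit: +196 days → 19 September 2032.

2032-09-19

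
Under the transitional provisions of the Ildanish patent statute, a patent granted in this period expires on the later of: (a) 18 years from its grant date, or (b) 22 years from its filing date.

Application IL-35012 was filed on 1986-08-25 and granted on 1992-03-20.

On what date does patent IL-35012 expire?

(a) grant + 18 years → 20 March 2010.
(b) filing + 22 years → 25 August 2008.
Later of the two: 20 March 2010.

March 20, 2010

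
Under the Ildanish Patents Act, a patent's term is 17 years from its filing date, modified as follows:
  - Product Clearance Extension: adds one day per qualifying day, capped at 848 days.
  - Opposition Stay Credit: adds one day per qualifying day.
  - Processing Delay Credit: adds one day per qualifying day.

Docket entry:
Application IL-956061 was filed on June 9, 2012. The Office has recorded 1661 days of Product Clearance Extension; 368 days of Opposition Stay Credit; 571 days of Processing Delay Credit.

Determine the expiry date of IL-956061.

Base term: filing date + 17 years → 9 June 2029.
Product Clearance Extension: 1661 days claimed exceeds the 848-day cap, so +848 days → 5 October 2031.
Opposition Stay Credit: +368 days → 7 October 2032.
Processing Delay Credit: +571 days → 1 May 2034.

2034-05-01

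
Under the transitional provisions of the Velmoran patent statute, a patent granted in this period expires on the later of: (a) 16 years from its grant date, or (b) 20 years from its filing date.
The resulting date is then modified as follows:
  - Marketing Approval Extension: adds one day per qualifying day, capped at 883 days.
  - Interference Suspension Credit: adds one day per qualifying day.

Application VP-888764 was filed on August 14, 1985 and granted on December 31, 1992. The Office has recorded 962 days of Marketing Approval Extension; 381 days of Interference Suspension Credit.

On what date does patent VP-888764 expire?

(a) grant + 16 years → 31 December 2008.
(b) filing + 20 years → 14 August 2005.
Later of the two: 31 December 2008.
Marketing Approval Extension: 962 days claimed exceeds the 883-day cap, so +883 days → 2 June 2011.
Interference Suspension Credit: +381 days → 17 June 2012.

2012-06-17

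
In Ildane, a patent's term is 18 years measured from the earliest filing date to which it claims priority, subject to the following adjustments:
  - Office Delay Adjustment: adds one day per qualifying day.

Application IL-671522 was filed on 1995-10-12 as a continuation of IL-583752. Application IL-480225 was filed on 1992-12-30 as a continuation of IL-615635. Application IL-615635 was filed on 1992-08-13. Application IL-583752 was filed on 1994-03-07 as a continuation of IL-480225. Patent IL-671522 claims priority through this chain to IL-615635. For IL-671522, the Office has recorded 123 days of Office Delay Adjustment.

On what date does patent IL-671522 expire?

Earliest priority filing: 13 August 1992.
Base term: 13 August 1992 + 18 years → 13 August 2010.
Office Delay Adjustment: +123 days → 14 December 2010.

December 14, 2010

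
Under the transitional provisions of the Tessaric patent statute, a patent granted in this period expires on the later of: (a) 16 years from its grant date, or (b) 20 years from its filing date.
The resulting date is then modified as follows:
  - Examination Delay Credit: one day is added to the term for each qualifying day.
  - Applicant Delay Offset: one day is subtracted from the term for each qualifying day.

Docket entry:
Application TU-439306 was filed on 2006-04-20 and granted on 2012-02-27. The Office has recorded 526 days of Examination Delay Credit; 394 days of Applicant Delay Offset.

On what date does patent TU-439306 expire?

(a) grant + 16 years → 27 February 2028.
(b) filing + 20 years → 20 April 2026.
Later of the two: 27 February 2028.
Examination Delay Credit: +526 days → 6 August 2029.
Applicant Delay Offset: −394 days → 8 July 2028.

2028-07-08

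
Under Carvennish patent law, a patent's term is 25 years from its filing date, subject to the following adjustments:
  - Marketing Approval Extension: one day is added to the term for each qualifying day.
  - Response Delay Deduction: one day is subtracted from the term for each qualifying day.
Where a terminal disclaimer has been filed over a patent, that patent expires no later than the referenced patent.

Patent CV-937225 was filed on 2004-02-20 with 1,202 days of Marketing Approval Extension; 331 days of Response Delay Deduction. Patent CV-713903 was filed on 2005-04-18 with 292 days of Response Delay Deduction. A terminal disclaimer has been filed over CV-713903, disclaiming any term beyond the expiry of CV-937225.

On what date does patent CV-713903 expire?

Natural term of CV-713903:
  Base: filing + 25 years → 18 April 2030.
  Response Delay Deduction: −292 days → 30 June 2029.
Expiry of referenced patent CV-937225:
  Base: filing + 25 years → 20 February 2029.
  Marketing Approval Extension: +1202 days → 6 June 2032.
  Response Delay Deduction: −331 days → 11 July 2031.
Terminal disclaimer: CV-713903 expires on the earlier of 30 June 2029 and 11 July 2031.

June 30, 2029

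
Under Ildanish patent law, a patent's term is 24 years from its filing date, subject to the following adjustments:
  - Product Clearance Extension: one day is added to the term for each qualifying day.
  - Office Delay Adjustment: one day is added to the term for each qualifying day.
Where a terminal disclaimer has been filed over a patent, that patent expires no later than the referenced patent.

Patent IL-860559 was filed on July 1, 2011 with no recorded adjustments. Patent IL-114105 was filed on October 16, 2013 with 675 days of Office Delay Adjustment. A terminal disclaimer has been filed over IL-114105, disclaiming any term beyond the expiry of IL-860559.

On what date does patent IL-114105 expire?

2035-07-01

Natural term of IL-114105:
  Base: filing + 24 years → 16 October 2037.
  Office Delay Adjustment: +675 days → 22 August 2039.
Expiry of referenced patent IL-860559:
  Base: filing + 24 years → 1 July 2035.
Terminal disclaimer: IL-114105 expires on the earlier of 22 August 2039 and 1 July 2035.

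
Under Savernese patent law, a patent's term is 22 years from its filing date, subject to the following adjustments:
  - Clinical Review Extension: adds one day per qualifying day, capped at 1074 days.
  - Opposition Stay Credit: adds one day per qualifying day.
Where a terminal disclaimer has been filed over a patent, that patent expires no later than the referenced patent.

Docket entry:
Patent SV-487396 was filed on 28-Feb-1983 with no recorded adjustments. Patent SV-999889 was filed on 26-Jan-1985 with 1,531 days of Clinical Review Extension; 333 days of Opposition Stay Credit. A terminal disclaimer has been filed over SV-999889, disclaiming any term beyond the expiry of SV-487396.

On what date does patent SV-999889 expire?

2005-02-28

Natural term of SV-999889:
  Base: filing + 22 years → 26 January 2007.
  Clinical Review Extension: 1531 days claimed exceeds the 1074-day cap, so +1074 days → 4 January 2010.
  Opposition Stay Credit: +333 days → 3 December 2010.
Expiry of referenced patent SV-487396:
  Base: filing + 22 years → 28 February 2005.
Terminal disclaimer: SV-999889 expires on the earlier of 3 December 2010 and 28 February 2005.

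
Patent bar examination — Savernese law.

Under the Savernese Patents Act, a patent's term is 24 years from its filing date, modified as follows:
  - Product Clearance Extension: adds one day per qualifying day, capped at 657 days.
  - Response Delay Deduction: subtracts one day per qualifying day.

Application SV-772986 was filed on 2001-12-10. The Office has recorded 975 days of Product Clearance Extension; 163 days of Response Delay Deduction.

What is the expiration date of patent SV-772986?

2027-04-18

Base term: filing date + 24 years → 10 December 2025.
Product Clearance Extension: 975 days claimed exceeds the 657-day cap, so +657 days → 28 September 2027.
Response Delay Deduction: −163 days → 18 April 2027.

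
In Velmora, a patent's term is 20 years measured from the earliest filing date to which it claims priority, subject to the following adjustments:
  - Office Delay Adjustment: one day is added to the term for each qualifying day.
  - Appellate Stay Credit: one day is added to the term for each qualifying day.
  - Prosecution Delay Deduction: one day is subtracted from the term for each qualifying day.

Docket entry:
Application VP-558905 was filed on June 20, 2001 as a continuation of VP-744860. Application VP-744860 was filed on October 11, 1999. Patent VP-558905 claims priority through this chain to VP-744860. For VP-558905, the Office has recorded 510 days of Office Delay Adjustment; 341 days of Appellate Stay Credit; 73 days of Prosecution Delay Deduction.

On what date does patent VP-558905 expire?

Earliest priority filing: 11 October 1999.
Base term: 11 October 1999 + 20 years → 11 October 2019.
Office Delay Adjustment: +510 days → 4 March 2021.
Appellate Stay Credit: +341 days → 8 February 2022.
Prosecution Delay Deduction: −73 days → 27 November 2021.

November 27, 2021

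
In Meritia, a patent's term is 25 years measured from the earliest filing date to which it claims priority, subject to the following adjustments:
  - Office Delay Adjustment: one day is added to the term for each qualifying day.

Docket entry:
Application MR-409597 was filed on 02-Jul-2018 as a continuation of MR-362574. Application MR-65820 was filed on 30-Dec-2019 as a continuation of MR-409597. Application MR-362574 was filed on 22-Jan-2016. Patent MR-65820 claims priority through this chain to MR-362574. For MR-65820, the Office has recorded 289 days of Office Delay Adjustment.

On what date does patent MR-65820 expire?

2041-11-07

Earliest priority filing: 22 January 2016.
Base term: 22 January 2016 + 25 years → 22 January 2041.
Office Delay Adjustment: +289 days → 7 November 2041.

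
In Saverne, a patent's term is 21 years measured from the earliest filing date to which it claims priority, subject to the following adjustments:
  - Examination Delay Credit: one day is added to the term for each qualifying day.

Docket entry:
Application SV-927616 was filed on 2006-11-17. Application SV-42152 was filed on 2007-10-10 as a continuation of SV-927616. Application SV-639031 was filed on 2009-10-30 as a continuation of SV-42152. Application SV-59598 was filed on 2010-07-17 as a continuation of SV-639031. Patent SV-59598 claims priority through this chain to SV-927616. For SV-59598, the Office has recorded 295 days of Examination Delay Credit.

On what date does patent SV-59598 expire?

Earliest priority filing: 17 November 2006.
Base term: 17 November 2006 + 21 years → 17 November 2027.
Examination Delay Credit: +295 days → 7 September 2028.

September 7, 2028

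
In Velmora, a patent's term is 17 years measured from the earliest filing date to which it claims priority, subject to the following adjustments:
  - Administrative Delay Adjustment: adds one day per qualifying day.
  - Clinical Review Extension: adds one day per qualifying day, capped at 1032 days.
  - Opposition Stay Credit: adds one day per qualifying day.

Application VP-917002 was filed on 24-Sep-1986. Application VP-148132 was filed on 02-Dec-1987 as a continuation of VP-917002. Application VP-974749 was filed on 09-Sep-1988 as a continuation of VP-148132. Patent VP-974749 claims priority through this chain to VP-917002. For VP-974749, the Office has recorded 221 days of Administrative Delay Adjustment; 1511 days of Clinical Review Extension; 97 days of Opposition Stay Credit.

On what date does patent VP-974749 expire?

Earliest priority filing: 24 September 1986.
Base term: 24 September 1986 + 17 years → 24 September 2003.
Administrative Delay Adjustment: +221 days → 2 May 2004.
Clinical Review Extension: 1511 days claimed exceeds the 1032-day cap, so +1032 days → 28 February 2007.
Opposition Stay Credit: +97 days → 5 June 2007.

2007-06-05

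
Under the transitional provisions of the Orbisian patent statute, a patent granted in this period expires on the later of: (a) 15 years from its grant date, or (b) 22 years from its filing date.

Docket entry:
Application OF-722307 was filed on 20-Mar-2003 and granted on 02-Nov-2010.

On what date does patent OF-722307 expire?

November 2, 2025

(a) grant + 15 years → 2 November 2025.
(b) filing + 22 years → 20 March 2025.
Later of the two: 2 November 2025.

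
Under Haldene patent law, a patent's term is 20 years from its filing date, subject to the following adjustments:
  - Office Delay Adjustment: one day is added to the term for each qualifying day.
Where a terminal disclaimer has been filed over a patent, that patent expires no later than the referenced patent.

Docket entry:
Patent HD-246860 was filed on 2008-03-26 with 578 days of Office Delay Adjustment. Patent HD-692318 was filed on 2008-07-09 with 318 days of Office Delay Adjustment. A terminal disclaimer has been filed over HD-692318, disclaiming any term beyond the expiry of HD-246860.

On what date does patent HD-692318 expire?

Natural term of HD-692318:
  Base: filing + 20 years → 9 July 2028.
  Office Delay Adjustment: +318 days → 23 May 2029.
Expiry of referenced patent HD-246860:
  Base: filing + 20 years → 26 March 2028.
  Office Delay Adjustment: +578 days → 25 October 2029.
Terminal disclaimer: HD-692318 expires on the earlier of 23 May 2029 and 25 October 2029.

May 23, 2029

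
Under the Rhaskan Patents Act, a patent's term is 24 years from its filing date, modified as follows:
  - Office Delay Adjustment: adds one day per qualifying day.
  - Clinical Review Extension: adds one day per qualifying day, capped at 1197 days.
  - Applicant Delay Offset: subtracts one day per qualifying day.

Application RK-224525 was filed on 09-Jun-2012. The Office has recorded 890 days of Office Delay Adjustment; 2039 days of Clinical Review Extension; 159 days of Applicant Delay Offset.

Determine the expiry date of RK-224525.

2041-09-19

Base term: filing date + 24 years → 9 June 2036.
Office Delay Adjustment: +890 days → 16 November 2038.
Clinical Review Extension: 2039 days claimed exceeds the 1197-day cap, so +1197 days → 25 February 2042.
Applicant Delay Offset: −159 days → 19 September 2041.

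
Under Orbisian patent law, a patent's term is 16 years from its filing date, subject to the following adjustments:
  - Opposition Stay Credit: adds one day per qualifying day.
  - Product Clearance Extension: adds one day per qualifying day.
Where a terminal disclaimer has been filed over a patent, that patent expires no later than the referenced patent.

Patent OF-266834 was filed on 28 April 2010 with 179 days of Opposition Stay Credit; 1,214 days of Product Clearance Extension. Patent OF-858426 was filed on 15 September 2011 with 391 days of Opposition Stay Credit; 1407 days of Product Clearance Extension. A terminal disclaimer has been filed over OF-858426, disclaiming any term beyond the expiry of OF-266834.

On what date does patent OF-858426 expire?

Natural term of OF-858426:
  Base: filing + 16 years → 15 September 2027.
  Opposition Stay Credit: +391 days → 10 October 2028.
  Product Clearance Extension: +1407 days → 17 August 2032.
Expiry of referenced patent OF-266834:
  Base: filing + 16 years → 28 April 2026.
  Opposition Stay Credit: +179 days → 24 October 2026.
  Product Clearance Extension: +1214 days → 19 February 2030.
Terminal disclaimer: OF-858426 expires on the earlier of 17 August 2032 and 19 February 2030.

February 19, 2030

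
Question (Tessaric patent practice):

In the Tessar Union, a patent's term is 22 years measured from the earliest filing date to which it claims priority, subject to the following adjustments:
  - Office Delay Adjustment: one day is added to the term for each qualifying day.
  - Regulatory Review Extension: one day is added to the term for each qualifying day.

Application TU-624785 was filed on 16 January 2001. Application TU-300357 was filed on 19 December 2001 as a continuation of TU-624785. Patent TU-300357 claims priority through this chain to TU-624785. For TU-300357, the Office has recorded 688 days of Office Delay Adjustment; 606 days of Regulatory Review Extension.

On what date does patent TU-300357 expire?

Earliest priority filing: 16 January 2001.
Base term: 16 January 2001 + 22 years → 16 January 2023.
Office Delay Adjustment: +688 days → 4 December 2024.
Regulatory Review Extension: +606 days → 2 August 2026.

August 2, 2026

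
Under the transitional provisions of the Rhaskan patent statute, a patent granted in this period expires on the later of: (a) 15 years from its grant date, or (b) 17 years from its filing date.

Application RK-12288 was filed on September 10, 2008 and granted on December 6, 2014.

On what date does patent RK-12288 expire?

2029-12-06

(a) grant + 15 years → 6 December 2029.
(b) filing + 17 years → 10 September 2025.
Later of the two: 6 December 2029.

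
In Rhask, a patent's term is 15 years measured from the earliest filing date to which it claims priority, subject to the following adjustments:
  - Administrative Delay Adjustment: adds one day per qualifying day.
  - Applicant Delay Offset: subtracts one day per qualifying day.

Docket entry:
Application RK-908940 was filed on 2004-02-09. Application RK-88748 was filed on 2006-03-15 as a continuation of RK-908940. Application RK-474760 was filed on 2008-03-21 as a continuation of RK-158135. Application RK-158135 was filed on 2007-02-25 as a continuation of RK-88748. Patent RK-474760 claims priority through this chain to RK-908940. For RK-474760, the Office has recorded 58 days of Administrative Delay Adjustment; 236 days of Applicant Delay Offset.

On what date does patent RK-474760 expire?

August 15, 2018

Earliest priority filing: 9 February 2004.
Base term: 9 February 2004 + 15 years → 9 February 2019.
Administrative Delay Adjustment: +58 days → 8 April 2019.
Applicant Delay Offset: −236 days → 15 August 2018.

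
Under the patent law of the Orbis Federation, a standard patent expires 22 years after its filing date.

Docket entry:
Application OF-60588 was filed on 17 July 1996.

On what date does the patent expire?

July 17, 2018

Filing date + 22 years → 17 July 2018.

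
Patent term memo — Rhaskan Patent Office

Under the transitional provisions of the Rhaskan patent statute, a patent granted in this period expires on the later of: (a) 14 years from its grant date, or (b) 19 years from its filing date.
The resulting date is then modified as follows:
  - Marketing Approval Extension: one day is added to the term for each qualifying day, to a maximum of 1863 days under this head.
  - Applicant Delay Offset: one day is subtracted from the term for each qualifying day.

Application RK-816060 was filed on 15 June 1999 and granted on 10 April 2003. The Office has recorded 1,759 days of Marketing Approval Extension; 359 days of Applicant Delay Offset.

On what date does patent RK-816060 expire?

(a) grant + 14 years → 10 April 2017.
(b) filing + 19 years → 15 June 2018.
Later of the two: 15 June 2018.
Marketing Approval Extension: 1759 days (within the 1863-day cap) → +1759 days → 9 April 2023.
Applicant Delay Offset: −359 days → 15 April 2022.

2022-04-15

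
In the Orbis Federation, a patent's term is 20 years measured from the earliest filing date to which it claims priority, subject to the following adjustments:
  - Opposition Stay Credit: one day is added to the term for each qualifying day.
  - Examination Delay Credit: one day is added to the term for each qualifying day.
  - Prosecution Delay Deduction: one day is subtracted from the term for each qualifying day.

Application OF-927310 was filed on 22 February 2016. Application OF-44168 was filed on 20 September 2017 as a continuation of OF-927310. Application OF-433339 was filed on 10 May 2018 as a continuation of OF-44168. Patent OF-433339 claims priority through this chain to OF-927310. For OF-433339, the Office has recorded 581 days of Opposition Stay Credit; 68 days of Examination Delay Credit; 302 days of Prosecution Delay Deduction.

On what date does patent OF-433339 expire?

2037-02-03

Earliest priority filing: 22 February 2016.
Base term: 22 February 2016 + 20 years → 22 February 2036.
Opposition Stay Credit: +581 days → 25 September 2037.
Examination Delay Credit: +68 days → 2 December 2037.
Prosecution Delay Deduction: −302 days → 3 February 2037.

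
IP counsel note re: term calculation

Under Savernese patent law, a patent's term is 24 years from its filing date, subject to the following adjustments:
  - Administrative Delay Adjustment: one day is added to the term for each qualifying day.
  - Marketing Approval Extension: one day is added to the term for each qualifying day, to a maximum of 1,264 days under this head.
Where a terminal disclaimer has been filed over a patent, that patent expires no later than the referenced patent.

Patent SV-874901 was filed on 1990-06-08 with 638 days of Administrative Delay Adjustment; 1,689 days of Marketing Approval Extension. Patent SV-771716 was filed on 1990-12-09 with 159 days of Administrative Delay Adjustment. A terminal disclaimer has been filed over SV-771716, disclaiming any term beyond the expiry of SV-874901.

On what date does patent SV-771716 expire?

Natural term of SV-771716:
  Base: filing + 24 years → 9 December 2014.
  Administrative Delay Adjustment: +159 days → 17 May 2015.
Expiry of referenced patent SV-874901:
  Base: filing + 24 years → 8 June 2014.
  Administrative Delay Adjustment: +638 days → 7 March 2016.
  Marketing Approval Extension: 1689 days claimed exceeds the 1264-day cap, so +1264 days → 23 August 2019.
Terminal disclaimer: SV-771716 expires on the earlier of 17 May 2015 and 23 August 2019.

May 17, 2015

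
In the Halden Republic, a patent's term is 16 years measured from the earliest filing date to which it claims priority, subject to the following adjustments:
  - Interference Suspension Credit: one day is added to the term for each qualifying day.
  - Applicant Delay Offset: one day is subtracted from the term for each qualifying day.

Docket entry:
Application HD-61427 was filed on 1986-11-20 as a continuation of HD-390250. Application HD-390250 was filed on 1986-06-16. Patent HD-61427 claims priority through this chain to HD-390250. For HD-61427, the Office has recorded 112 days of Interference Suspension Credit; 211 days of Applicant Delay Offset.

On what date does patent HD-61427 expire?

2002-03-09

Earliest priority filing: 16 June 1986.
Base term: 16 June 1986 + 16 years → 16 June 2002.
Interference Suspension Credit: +112 days → 6 October 2002.
Applicant Delay Offset: −211 days → 9 March 2002.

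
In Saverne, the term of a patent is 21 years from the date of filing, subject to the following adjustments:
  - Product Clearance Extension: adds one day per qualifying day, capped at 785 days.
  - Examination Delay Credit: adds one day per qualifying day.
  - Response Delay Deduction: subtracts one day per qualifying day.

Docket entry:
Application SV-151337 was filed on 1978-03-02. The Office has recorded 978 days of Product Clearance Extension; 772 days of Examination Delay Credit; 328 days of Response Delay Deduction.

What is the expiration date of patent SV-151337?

Base term: filing date + 21 years → 2 March 1999.
Product Clearance Extension: 978 days claimed exceeds the 785-day cap, so +785 days → 25 April 2001.
Examination Delay Credit: +772 days → 6 June 2003.
Response Delay Deduction: −328 days → 13 July 2002.

2002-07-13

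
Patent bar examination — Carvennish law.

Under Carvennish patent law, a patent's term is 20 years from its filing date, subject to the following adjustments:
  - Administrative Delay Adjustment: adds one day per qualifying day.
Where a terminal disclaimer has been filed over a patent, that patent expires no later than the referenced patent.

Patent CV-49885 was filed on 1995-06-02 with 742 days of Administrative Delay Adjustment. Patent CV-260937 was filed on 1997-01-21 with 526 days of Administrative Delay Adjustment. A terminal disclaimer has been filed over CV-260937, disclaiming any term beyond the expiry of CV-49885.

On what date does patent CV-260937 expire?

June 13, 2017

Natural term of CV-260937:
  Base: filing + 20 years → 21 January 2017.
  Administrative Delay Adjustment: +526 days → 1 July 2018.
Expiry of referenced patent CV-49885:
  Base: filing + 20 years → 2 June 2015.
  Administrative Delay Adjustment: +742 days → 13 June 2017.
Terminal disclaimer: CV-260937 expires on the earlier of 1 July 2018 and 13 June 2017.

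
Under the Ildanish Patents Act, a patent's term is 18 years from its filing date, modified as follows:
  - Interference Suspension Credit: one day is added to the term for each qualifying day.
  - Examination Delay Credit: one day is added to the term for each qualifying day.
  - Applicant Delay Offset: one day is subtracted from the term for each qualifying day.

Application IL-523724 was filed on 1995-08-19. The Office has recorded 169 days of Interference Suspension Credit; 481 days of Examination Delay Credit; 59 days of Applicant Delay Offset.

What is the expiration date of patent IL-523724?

2015-04-02

Base term: filing date + 18 years → 19 August 2013.
Interference Suspension Credit: +169 days → 4 February 2014.
Examination Delay Credit: +481 days → 31 May 2015.
Applicant Delay Offset: −59 days → 2 April 2015.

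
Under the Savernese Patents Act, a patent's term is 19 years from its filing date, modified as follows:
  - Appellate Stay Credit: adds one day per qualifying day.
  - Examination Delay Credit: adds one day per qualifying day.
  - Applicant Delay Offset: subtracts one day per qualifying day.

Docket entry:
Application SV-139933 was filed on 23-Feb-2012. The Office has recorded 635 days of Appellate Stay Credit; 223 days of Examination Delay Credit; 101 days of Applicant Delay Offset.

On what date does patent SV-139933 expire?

March 21, 2033

Base term: filing date + 19 years → 23 February 2031.
Appellate Stay Credit: +635 days → 19 November 2032.
Examination Delay Credit: +223 days → 30 June 2033.
Applicant Delay Offset: −101 days → 21 March 2033.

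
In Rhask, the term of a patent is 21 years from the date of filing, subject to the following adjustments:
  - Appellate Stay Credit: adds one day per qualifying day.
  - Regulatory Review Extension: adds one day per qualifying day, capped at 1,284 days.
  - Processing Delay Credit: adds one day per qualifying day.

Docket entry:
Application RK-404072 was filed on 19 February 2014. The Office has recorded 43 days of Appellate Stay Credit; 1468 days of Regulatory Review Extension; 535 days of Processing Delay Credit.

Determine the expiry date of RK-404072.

2040-03-26

Base term: filing date + 21 years → 19 February 2035.
Appellate Stay Credit: +43 days → 3 April 2035.
Regulatory Review Extension: 1468 days claimed exceeds the 1284-day cap, so +1284 days → 8 October 2038.
Processing Delay Credit: +535 days → 26 March 2040.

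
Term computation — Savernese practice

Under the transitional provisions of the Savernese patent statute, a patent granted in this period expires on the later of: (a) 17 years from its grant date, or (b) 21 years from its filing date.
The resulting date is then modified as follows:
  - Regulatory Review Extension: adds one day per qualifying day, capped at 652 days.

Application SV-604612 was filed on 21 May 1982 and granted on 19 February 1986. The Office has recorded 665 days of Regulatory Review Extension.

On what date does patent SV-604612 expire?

(a) grant + 17 years → 19 February 2003.
(b) filing + 21 years → 21 May 2003.
Later of the two: 21 May 2003.
Regulatory Review Extension: 665 days claimed exceeds the 652-day cap, so +652 days → 3 March 2005.

2005-03-03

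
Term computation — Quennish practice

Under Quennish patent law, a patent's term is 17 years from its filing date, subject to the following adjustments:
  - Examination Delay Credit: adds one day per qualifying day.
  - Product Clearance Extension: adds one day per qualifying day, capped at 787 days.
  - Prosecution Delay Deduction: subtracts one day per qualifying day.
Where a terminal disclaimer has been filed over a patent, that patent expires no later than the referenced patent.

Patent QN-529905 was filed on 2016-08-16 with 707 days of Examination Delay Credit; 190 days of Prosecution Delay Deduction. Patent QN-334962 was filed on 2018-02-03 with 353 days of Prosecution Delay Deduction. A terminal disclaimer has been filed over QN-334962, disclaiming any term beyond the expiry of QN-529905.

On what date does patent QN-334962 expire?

Natural term of QN-334962:
  Base: filing + 17 years → 3 February 2035.
  Prosecution Delay Deduction: −353 days → 15 February 2034.
Expiry of referenced patent QN-529905:
  Base: filing + 17 years → 16 August 2033.
  Examination Delay Credit: +707 days → 24 July 2035.
  Prosecution Delay Deduction: −190 days → 15 January 2035.
Terminal disclaimer: QN-334962 expires on the earlier of 15 February 2034 and 15 January 2035.

February 15, 2034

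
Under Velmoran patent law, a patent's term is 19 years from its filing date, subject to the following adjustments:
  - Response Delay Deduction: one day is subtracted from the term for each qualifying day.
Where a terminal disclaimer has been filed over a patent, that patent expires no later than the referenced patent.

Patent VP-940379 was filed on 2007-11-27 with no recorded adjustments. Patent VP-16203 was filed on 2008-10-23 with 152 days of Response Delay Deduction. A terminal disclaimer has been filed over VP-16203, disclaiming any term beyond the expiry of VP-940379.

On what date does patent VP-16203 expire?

2026-11-27

Natural term of VP-16203:
  Base: filing + 19 years → 23 October 2027.
  Response Delay Deduction: −152 days → 24 May 2027.
Expiry of referenced patent VP-940379:
  Base: filing + 19 years → 27 November 2026.
Terminal disclaimer: VP-16203 expires on the earlier of 24 May 2027 and 27 November 2026.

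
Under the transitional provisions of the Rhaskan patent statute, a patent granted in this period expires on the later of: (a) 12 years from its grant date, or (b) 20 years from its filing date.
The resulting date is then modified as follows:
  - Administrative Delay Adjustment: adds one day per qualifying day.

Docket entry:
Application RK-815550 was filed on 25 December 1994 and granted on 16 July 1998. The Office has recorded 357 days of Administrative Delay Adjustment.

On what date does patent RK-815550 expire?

(a) grant + 12 years → 16 July 2010.
(b) filing + 20 years → 25 December 2014.
Later of the two: 25 December 2014.
Administrative Delay Adjustment: +357 days → 17 December 2015.

2015-12-17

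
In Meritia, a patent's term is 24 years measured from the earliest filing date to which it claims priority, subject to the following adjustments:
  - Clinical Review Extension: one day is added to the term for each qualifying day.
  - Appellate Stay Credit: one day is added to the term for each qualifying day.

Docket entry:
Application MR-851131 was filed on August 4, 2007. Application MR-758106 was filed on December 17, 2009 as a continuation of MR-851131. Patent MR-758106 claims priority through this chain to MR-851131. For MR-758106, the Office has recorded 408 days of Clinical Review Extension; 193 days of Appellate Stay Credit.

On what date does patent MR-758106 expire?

2033-03-27

Earliest priority filing: 4 August 2007.
Base term: 4 August 2007 + 24 years → 4 August 2031.
Clinical Review Extension: +408 days → 15 September 2032.
Appellate Stay Credit: +193 days → 27 March 2033.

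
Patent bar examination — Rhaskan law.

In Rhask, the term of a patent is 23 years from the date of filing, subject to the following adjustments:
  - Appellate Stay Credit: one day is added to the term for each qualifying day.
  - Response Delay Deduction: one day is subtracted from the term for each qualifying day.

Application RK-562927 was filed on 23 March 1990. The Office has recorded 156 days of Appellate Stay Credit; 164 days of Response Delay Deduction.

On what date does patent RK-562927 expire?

March 15, 2013

Base term: filing date + 23 years → 23 March 2013.
Appellate Stay Credit: +156 days → 26 August 2013.
Response Delay Deduction: −164 days → 15 March 2013.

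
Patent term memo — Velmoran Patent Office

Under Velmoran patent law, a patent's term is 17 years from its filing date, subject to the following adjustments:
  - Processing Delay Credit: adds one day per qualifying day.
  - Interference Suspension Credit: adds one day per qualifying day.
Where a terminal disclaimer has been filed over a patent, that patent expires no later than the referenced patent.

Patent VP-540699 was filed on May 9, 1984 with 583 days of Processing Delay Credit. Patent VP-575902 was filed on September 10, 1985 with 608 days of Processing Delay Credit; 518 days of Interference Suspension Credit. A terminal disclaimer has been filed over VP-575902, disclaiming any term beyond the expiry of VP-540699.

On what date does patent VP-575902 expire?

Natural term of VP-575902:
  Base: filing + 17 years → 10 September 2002.
  Processing Delay Credit: +608 days → 10 May 2004.
  Interference Suspension Credit: +518 days → 10 October 2005.
Expiry of referenced patent VP-540699:
  Base: filing + 17 years → 9 May 2001.
  Processing Delay Credit: +583 days → 13 December 2002.
Terminal disclaimer: VP-575902 expires on the earlier of 10 October 2005 and 13 December 2002.

December 13, 2002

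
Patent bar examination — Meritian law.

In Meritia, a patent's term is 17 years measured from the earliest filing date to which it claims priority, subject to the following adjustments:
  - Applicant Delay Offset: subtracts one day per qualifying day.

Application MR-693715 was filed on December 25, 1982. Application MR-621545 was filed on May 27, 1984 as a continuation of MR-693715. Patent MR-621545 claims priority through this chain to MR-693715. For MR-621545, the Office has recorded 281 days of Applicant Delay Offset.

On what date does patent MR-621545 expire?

Earliest priority filing: 25 December 1982.
Base term: 25 December 1982 + 17 years → 25 December 1999.
Applicant Delay Offset: −281 days → 19 March 1999.

March 19, 1999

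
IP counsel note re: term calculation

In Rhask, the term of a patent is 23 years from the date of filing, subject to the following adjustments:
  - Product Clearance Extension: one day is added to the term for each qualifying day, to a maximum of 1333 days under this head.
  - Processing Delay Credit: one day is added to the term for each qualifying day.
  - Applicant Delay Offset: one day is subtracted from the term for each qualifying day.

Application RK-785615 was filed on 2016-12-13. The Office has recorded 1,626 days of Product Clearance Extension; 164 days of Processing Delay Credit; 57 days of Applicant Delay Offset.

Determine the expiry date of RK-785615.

2043-11-22

Base term: filing date + 23 years → 13 December 2039.
Product Clearance Extension: 1626 days claimed exceeds the 1333-day cap, so +1333 days → 7 August 2043.
Processing Delay Credit: +164 days → 18 January 2044.
Applicant Delay Offset: −57 days → 22 November 2043.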